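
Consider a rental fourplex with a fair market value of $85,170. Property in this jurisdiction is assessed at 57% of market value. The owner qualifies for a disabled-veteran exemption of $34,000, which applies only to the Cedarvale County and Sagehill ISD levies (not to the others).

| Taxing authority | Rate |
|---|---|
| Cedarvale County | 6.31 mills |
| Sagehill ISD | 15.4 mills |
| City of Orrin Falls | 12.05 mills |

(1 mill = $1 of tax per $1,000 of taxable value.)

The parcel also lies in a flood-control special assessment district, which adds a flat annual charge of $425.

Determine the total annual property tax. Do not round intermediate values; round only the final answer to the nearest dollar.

$1,326

Assessed value = $85,170 × 0.57 = $48,546.9
Cedarvale County: ($48,546.9 − $34,000) × 0.00631 = $14,546.9 × 0.00631 = $91.790939
Sagehill ISD: ($48,546.9 − $34,000) × 0.0154 = $14,546.9 × 0.0154 = $224.02226
City of Orrin Falls: $48,546.9 × 0.01205 = $584.990145
Levies subtotal = $900.803344
Total = $900.803344 + $425 = $1,325.803344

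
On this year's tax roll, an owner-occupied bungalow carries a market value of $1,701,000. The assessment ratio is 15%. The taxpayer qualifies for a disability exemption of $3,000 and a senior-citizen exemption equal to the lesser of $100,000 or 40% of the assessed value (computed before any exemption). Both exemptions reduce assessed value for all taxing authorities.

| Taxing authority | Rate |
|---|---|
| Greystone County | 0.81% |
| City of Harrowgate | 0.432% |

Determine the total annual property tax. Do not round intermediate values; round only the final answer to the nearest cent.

Assessed value = $1,701,000 × 0.15 = $255,150
Senior-citizen exemption = min($100,000, 40% × $255,150) = min($100,000, $102,060) = $100,000 (dollar cap binds)
Taxable value = $255,150 − $3,000 − $100,000 = $152,150
Greystone County: $152,150 × 0.0081 = $1,232.415
City of Harrowgate: $152,150 × 0.00432 = $657.288
Total = $1,889.703

$1,889.70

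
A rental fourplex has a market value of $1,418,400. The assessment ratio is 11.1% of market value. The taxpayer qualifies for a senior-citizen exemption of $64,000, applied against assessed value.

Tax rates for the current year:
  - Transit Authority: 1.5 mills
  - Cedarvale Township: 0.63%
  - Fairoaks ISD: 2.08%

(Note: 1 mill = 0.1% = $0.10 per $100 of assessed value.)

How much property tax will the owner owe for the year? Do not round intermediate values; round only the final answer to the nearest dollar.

Assessed value = $1,418,400 × 0.111 = $157,442.4
Taxable value = $157,442.4 − $64,000 = $93,442.4
Transit Authority: $93,442.4 × 0.0015 = $140.1636
Cedarvale Township: $93,442.4 × 0.0063 = $588.68712
Fairoaks ISD: $93,442.4 × 0.0208 = $1,943.60192
Total = $2,672.45264

$2,672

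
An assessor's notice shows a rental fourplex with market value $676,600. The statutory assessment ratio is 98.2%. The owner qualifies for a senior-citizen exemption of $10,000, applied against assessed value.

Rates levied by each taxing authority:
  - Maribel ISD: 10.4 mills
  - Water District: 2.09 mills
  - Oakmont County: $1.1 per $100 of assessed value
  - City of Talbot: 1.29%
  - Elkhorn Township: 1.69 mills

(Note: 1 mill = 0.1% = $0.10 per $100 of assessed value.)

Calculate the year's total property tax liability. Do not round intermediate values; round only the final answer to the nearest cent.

$24,920.36

Assessed value = $676,600 × 0.982 = $664,421.2
Taxable value = $664,421.2 − $10,000 = $654,421.2
Maribel ISD: $654,421.2 × 0.0104 = $6,805.98048
Water District: $654,421.2 × 0.00209 = $1,367.740308
Oakmont County: $654,421.2 × 0.011 = $7,198.6332
City of Talbot: $654,421.2 × 0.0129 = $8,442.03348
Elkhorn Township: $654,421.2 × 0.00169 = $1,105.971828
Total = $24,920.359296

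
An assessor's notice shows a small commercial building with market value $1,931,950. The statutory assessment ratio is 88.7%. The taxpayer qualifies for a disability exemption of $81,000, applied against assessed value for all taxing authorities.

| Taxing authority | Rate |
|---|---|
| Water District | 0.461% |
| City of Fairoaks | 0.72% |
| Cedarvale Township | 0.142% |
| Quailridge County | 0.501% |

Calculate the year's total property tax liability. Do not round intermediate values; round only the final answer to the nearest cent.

$29,779.35

Assessed value = $1,931,950 × 0.887 = $1,713,639.65
Taxable value = $1,713,639.65 − $81,000 = $1,632,639.65
Water District: $1,632,639.65 × 0.00461 = $7,526.4687865
City of Fairoaks: $1,632,639.65 × 0.0072 = $11,755.00548
Cedarvale Township: $1,632,639.65 × 0.00142 = $2,318.348303
Quailridge County: $1,632,639.65 × 0.00501 = $8,179.5246465
Total = $7,526.4687865 + $11,755.00548 + $2,318.348303 + $8,179.5246465 = $29,779.347216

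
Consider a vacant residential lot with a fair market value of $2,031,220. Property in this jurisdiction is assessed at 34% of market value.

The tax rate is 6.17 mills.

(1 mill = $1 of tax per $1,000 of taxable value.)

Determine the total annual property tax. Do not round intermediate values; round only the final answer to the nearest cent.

Assessed value = $2,031,220 × 0.34 = $690,614.8
Tax = $690,614.8 × 0.00617 = $4,261.093316

$4,261.09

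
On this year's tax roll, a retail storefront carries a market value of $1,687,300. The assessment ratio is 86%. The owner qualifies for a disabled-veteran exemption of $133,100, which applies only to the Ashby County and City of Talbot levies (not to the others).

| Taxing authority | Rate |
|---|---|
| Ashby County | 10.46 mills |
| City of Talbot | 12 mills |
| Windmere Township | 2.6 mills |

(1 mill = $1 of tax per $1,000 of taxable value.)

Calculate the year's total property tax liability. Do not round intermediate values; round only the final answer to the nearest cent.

$33,374.59

Assessed value = $1,687,300 × 0.86 = $1,451,078
Ashby County: ($1,451,078 − $133,100) × 0.01046 = $1,317,978 × 0.01046 = $13,786.04988
City of Talbot: ($1,451,078 − $133,100) × 0.012 = $1,317,978 × 0.012 = $15,815.736
Windmere Township: $1,451,078 × 0.0026 = $3,772.8028
Total = $33,374.58868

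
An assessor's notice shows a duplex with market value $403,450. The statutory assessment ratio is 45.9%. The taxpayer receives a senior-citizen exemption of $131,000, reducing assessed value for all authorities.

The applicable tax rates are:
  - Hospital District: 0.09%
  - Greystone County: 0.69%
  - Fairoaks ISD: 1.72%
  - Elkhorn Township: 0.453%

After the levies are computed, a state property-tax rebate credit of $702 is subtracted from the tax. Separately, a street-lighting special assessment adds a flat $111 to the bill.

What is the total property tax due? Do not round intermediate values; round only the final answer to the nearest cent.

Assessed value = $403,450 × 0.459 = $185,183.55
Taxable value = $185,183.55 − $131,000 = $54,183.55
Hospital District: $54,183.55 × 0.0009 = $48.765195
Greystone County: $54,183.55 × 0.0069 = $373.866495
Fairoaks ISD: $54,183.55 × 0.0172 = $931.95706
Elkhorn Township: $54,183.55 × 0.00453 = $245.4514815
Levies subtotal = $1,600.0402315
After credit = $1,600.0402315 − $702 = $898.0402315
Total = $898.0402315 + $111 = $1,009.0402315

$1,009.04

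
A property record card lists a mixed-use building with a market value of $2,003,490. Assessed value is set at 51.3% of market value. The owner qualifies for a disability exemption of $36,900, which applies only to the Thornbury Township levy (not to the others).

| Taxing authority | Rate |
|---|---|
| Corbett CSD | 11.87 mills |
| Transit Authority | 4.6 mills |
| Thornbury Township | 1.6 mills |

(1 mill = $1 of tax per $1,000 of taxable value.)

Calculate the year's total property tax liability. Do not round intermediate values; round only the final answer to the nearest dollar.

$18,513

Assessed value = $2,003,490 × 0.513 = $1,027,790.37
Corbett CSD: $1,027,790.37 × 0.01187 = $12,199.8716919
Transit Authority: $1,027,790.37 × 0.0046 = $4,727.835702
Thornbury Township: ($1,027,790.37 − $36,900) × 0.0016 = $990,890.37 × 0.0016 = $1,585.424592
Total = $18,513.1319859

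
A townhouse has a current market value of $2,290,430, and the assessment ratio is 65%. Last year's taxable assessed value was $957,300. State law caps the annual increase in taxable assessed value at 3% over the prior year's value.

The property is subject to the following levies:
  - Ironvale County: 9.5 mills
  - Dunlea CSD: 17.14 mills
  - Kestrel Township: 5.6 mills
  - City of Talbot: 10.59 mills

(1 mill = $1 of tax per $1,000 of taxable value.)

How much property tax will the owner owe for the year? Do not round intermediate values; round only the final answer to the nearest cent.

$42,231.19

Uncapped assessed value = $2,290,430 × 0.65 = $1,488,779.5
Cap limit = $957,300 × 1.03 = $986,019
Taxable assessed value = min($1,488,779.5, $986,019) = $986,019 (cap binds)
Ironvale County: $986,019 × 0.0095 = $9,367.1805
Dunlea CSD: $986,019 × 0.01714 = $16,900.36566
Kestrel Township: $986,019 × 0.0056 = $5,521.7064
City of Talbot: $986,019 × 0.01059 = $10,441.94121
Total = $42,231.19377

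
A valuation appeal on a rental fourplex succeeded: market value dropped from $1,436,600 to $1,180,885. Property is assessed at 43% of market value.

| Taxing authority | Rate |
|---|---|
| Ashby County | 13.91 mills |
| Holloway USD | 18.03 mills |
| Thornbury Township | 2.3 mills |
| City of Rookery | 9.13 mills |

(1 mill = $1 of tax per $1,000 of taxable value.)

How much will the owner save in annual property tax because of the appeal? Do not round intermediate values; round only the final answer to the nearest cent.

Old assessed value = $1,436,600 × 0.43 = $617,738
New assessed value = $1,180,885 × 0.43 = $507,780.55
Combined rate = 0.01391 + 0.01803 + 0.0023 + 0.00913 = 0.04337
Old tax = $617,738 × 0.04337 = $26,791.29706
New tax = $507,780.55 × 0.04337 = $22,022.4424535
Reduction = $26,791.29706 − $22,022.4424535 = $4,768.8546065

$4,768.85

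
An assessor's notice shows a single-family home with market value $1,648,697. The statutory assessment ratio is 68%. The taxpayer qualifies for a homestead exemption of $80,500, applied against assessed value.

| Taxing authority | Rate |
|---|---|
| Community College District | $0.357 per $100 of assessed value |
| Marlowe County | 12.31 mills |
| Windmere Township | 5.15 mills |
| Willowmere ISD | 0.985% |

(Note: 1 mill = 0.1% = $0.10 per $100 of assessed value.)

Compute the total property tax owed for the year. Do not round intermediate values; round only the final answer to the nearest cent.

$32,134.16

Assessed value = $1,648,697 × 0.68 = $1,121,113.96
Taxable value = $1,121,113.96 − $80,500 = $1,040,613.96
Community College District: $1,040,613.96 × 0.00357 = $3,714.9918372
Marlowe County: $1,040,613.96 × 0.01231 = $12,809.9578476
Windmere Township: $1,040,613.96 × 0.00515 = $5,359.161894
Willowmere ISD: $1,040,613.96 × 0.00985 = $10,250.047506
Total = $32,134.1590848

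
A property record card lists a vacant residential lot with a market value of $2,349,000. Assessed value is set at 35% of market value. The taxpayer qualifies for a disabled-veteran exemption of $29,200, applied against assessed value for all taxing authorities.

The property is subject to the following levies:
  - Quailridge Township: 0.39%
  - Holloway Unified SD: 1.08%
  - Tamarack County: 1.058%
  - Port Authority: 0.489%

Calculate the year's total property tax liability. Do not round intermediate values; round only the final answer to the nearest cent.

Assessed value = $2,349,000 × 0.35 = $822,150
Taxable value = $822,150 − $29,200 = $792,950
Quailridge Township: $792,950 × 0.0039 = $3,092.505
Holloway Unified SD: $792,950 × 0.0108 = $8,563.86
Tamarack County: $792,950 × 0.01058 = $8,389.411
Port Authority: $792,950 × 0.00489 = $3,877.5255
Total = $3,092.505 + $8,563.86 + $8,389.411 + $3,877.5255 = $23,923.3015

$23,923.30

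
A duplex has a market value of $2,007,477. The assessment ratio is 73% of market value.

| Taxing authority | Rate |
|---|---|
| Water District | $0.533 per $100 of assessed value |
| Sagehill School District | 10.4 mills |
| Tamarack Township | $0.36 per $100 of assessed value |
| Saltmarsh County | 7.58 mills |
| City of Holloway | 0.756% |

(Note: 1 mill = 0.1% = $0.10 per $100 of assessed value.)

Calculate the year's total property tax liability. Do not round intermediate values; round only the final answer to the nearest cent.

$50,514.34

Assessed value = $2,007,477 × 0.73 = $1,465,458.21
Water District: $1,465,458.21 × 0.00533 = $7,810.8922593
Sagehill School District: $1,465,458.21 × 0.0104 = $15,240.765384
Tamarack Township: $1,465,458.21 × 0.0036 = $5,275.649556
Saltmarsh County: $1,465,458.21 × 0.00758 = $11,108.1732318
City of Holloway: $1,465,458.21 × 0.00756 = $11,078.8640676
Total = $50,514.3444987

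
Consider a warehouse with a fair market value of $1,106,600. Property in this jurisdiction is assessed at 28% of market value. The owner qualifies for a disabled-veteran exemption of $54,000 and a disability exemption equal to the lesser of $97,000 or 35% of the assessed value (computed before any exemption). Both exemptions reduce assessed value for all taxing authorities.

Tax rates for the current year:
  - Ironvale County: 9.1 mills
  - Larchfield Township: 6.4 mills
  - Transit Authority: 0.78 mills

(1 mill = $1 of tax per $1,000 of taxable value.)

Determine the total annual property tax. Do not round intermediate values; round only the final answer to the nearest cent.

Assessed value = $1,106,600 × 0.28 = $309,848
Disability exemption = min($97,000, 35% × $309,848) = min($97,000, $108,446.8) = $97,000 (dollar cap binds)
Taxable value = $309,848 − $54,000 − $97,000 = $158,848
Ironvale County: $158,848 × 0.0091 = $1,445.5168
Larchfield Township: $158,848 × 0.0064 = $1,016.6272
Transit Authority: $158,848 × 0.00078 = $123.90144
Total = $2,586.04544

$2,586.05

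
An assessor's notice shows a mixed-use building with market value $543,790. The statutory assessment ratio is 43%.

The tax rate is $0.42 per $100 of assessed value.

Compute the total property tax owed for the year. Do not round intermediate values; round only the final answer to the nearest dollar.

Assessed value = $543,790 × 0.43 = $233,829.7
Tax = $233,829.7 × 0.0042 = $982.08474

$982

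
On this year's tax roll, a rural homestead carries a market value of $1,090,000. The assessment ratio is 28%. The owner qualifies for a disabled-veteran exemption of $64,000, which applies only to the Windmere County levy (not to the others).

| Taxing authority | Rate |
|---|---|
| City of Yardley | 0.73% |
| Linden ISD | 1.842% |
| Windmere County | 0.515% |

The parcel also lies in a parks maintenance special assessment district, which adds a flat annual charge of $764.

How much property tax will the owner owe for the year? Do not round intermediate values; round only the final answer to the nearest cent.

Assessed value = $1,090,000 × 0.28 = $305,200
City of Yardley: $305,200 × 0.0073 = $2,227.96
Linden ISD: $305,200 × 0.01842 = $5,621.784
Windmere County: ($305,200 − $64,000) × 0.00515 = $241,200 × 0.00515 = $1,242.18
Levies subtotal = $9,091.924
Total = $9,091.924 + $764 = $9,855.924

$9,855.92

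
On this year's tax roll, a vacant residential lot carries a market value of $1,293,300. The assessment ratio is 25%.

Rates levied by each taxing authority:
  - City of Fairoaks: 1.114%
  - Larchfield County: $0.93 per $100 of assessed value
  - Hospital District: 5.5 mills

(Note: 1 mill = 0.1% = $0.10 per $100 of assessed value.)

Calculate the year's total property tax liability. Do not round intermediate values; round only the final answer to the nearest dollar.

Assessed value = $1,293,300 × 0.25 = $323,325
City of Fairoaks: $323,325 × 0.01114 = $3,601.8405
Larchfield County: $323,325 × 0.0093 = $3,006.9225
Hospital District: $323,325 × 0.0055 = $1,778.2875
Total = $8,387.0505

$8,387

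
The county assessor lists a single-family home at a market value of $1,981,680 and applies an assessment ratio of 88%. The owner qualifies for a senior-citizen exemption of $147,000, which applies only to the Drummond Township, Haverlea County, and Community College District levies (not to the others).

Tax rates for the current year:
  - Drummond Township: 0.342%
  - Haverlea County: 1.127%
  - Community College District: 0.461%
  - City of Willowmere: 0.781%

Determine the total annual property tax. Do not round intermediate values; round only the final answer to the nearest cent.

$44,439.44

Assessed value = $1,981,680 × 0.88 = $1,743,878.4
Drummond Township: ($1,743,878.4 − $147,000) × 0.00342 = $1,596,878.4 × 0.00342 = $5,461.324128
Haverlea County: ($1,743,878.4 − $147,000) × 0.01127 = $1,596,878.4 × 0.01127 = $17,996.819568
Community College District: ($1,743,878.4 − $147,000) × 0.00461 = $1,596,878.4 × 0.00461 = $7,361.609424
City of Willowmere: $1,743,878.4 × 0.00781 = $13,619.690304
Total = $44,439.443424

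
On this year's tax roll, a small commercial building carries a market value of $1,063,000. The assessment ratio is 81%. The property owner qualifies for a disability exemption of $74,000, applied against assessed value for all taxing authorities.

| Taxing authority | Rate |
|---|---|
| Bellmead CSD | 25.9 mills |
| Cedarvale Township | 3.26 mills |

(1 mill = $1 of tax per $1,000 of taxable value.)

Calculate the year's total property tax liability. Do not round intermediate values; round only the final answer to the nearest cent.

$22,949.79

Assessed value = $1,063,000 × 0.81 = $861,030
Taxable value = $861,030 − $74,000 = $787,030
Bellmead CSD: $787,030 × 0.0259 = $20,384.077
Cedarvale Township: $787,030 × 0.00326 = $2,565.7178
Total = $20,384.077 + $2,565.7178 = $22,949.7948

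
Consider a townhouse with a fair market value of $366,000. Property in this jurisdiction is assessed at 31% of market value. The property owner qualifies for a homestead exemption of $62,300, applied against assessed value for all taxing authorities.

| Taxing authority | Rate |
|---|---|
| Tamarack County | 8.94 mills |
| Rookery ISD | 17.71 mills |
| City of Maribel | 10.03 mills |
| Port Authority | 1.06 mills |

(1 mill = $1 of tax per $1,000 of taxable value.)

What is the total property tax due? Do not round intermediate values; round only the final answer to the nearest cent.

Assessed value = $366,000 × 0.31 = $113,460
Taxable value = $113,460 − $62,300 = $51,160
Tamarack County: $51,160 × 0.00894 = $457.3704
Rookery ISD: $51,160 × 0.01771 = $906.0436
City of Maribel: $51,160 × 0.01003 = $513.1348
Port Authority: $51,160 × 0.00106 = $54.2296
Total = $457.3704 + $906.0436 + $513.1348 + $54.2296 = $1,930.7784

$1,930.78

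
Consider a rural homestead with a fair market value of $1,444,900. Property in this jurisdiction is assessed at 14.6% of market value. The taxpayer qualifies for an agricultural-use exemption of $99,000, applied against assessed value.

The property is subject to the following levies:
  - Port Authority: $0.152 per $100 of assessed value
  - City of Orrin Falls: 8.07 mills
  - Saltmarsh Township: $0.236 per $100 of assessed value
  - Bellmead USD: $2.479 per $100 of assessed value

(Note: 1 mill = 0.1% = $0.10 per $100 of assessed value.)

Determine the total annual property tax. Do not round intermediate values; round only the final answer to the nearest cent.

$4,113.24

Assessed value = $1,444,900 × 0.146 = $210,955.4
Taxable value = $210,955.4 − $99,000 = $111,955.4
Port Authority: $111,955.4 × 0.00152 = $170.172208
City of Orrin Falls: $111,955.4 × 0.00807 = $903.480078
Saltmarsh Township: $111,955.4 × 0.00236 = $264.214744
Bellmead USD: $111,955.4 × 0.02479 = $2,775.374366
Total = $4,113.241396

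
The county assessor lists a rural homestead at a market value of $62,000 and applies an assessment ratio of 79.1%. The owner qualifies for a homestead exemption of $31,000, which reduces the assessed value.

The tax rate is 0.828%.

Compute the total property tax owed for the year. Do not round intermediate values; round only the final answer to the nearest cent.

$149.39

Assessed value = $62,000 × 0.791 = $49,042
Taxable value = $49,042 − $31,000 = $18,042
Tax = $18,042 × 0.00828 = $149.38776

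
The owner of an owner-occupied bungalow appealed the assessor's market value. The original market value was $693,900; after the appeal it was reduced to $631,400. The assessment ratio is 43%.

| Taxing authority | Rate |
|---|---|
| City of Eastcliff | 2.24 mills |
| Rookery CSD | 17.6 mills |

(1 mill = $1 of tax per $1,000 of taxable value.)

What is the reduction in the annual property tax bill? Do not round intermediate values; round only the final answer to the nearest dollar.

$533

Old assessed value = $693,900 × 0.43 = $298,377
New assessed value = $631,400 × 0.43 = $271,502
Combined rate = 0.00224 + 0.0176 = 0.01984
Old tax = $298,377 × 0.01984 = $5,919.79968
New tax = $271,502 × 0.01984 = $5,386.59968
Reduction = $5,919.79968 − $5,386.59968 = $533.2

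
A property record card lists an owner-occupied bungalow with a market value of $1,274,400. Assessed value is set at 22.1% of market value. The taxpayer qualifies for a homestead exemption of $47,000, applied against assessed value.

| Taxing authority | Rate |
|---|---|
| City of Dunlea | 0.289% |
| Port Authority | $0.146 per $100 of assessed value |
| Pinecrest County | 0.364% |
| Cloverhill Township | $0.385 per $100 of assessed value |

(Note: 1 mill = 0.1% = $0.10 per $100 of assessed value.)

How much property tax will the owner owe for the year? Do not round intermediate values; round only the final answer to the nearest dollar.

$2,778

Assessed value = $1,274,400 × 0.221 = $281,642.4
Taxable value = $281,642.4 − $47,000 = $234,642.4
City of Dunlea: $234,642.4 × 0.00289 = $678.116536
Port Authority: $234,642.4 × 0.00146 = $342.577904
Pinecrest County: $234,642.4 × 0.00364 = $854.098336
Cloverhill Township: $234,642.4 × 0.00385 = $903.37324
Total = $2,778.166016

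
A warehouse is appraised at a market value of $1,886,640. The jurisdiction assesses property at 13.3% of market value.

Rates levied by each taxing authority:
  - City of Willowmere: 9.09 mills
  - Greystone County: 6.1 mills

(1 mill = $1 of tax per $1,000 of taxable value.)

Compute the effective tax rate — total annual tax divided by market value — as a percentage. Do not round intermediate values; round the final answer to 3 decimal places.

Assessed value = $1,886,640 × 0.133 = $250,923.12
City of Willowmere: $250,923.12 × 0.00909 = $2,280.8911608
Greystone County: $250,923.12 × 0.0061 = $1,530.631032
Total tax = $3,811.5221928
Effective rate = $3,811.5221928 ÷ $1,886,640 = 0.202% of market value

0.202%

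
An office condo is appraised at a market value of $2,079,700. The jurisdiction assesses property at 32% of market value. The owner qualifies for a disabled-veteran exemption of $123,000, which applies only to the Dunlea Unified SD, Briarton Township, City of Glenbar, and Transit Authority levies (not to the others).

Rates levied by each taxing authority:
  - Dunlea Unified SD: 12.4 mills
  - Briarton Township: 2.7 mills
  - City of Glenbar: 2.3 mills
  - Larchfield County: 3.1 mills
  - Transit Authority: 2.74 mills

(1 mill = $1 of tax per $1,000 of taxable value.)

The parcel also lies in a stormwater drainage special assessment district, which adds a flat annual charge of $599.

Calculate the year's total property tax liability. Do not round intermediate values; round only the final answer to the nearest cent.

Assessed value = $2,079,700 × 0.32 = $665,504
Dunlea Unified SD: ($665,504 − $123,000) × 0.0124 = $542,504 × 0.0124 = $6,727.0496
Briarton Township: ($665,504 − $123,000) × 0.0027 = $542,504 × 0.0027 = $1,464.7608
City of Glenbar: ($665,504 − $123,000) × 0.0023 = $542,504 × 0.0023 = $1,247.7592
Larchfield County: $665,504 × 0.0031 = $2,063.0624
Transit Authority: ($665,504 − $123,000) × 0.00274 = $542,504 × 0.00274 = $1,486.46096
Levies subtotal = $12,989.09296
Total = $12,989.09296 + $599 = $13,588.09296

$13,588.09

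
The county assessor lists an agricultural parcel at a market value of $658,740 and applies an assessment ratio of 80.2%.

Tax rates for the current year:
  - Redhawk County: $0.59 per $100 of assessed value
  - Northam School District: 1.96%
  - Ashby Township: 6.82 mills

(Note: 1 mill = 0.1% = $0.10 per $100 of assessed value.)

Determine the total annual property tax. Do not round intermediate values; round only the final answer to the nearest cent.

Assessed value = $658,740 × 0.802 = $528,309.48
Redhawk County: $528,309.48 × 0.0059 = $3,117.025932
Northam School District: $528,309.48 × 0.0196 = $10,354.865808
Ashby Township: $528,309.48 × 0.00682 = $3,603.0706536
Total = $17,074.9623936

$17,074.96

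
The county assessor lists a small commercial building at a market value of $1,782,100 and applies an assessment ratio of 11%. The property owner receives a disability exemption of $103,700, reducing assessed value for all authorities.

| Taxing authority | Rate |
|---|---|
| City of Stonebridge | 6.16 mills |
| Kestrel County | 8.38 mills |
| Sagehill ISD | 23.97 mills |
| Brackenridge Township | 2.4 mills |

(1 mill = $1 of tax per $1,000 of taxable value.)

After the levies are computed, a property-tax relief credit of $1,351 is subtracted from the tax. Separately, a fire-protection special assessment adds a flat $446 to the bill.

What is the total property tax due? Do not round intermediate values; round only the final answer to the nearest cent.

$2,872.26

Assessed value = $1,782,100 × 0.11 = $196,031
Taxable value = $196,031 − $103,700 = $92,331
City of Stonebridge: $92,331 × 0.00616 = $568.75896
Kestrel County: $92,331 × 0.00838 = $773.73378
Sagehill ISD: $92,331 × 0.02397 = $2,213.17407
Brackenridge Township: $92,331 × 0.0024 = $221.5944
Levies subtotal = $3,777.26121
After credit = $3,777.26121 − $1,351 = $2,426.26121
Total = $2,426.26121 + $446 = $2,872.26121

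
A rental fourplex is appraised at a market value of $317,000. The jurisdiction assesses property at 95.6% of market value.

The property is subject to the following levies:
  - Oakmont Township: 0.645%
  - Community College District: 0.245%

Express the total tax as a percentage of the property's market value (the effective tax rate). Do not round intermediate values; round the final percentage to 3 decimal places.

Assessed value = $317,000 × 0.956 = $303,052
Oakmont Township: $303,052 × 0.00645 = $1,954.6854
Community College District: $303,052 × 0.00245 = $742.4774
Total tax = $2,697.1628
Effective rate = $2,697.1628 ÷ $317,000 = 0.851% of market value

0.851%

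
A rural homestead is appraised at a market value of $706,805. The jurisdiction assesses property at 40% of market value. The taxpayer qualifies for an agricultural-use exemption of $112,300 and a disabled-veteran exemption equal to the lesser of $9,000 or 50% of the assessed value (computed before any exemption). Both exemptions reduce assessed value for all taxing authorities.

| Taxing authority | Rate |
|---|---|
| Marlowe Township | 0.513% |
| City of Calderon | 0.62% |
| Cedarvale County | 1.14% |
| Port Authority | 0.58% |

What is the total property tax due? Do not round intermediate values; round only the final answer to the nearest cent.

$4,605.37

Assessed value = $706,805 × 0.4 = $282,722
Disabled-veteran exemption = min($9,000, 50% × $282,722) = min($9,000, $141,361) = $9,000 (dollar cap binds)
Taxable value = $282,722 − $112,300 − $9,000 = $161,422
Marlowe Township: $161,422 × 0.00513 = $828.09486
City of Calderon: $161,422 × 0.0062 = $1,000.8164
Cedarvale County: $161,422 × 0.0114 = $1,840.2108
Port Authority: $161,422 × 0.0058 = $936.2476
Total = $4,605.36966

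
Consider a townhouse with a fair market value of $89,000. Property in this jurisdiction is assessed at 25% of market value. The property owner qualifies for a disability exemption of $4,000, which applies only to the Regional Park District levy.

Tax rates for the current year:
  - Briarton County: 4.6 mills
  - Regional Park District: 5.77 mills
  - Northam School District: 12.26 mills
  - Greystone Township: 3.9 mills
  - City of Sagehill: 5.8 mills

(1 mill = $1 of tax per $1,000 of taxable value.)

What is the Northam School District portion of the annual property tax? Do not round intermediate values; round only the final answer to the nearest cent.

$272.79

Assessed value = $89,000 × 0.25 = $22,250
Northam School District taxable value = $22,250 (exemption does not apply)
Northam School District levy = $22,250 × 0.01226 = $272.785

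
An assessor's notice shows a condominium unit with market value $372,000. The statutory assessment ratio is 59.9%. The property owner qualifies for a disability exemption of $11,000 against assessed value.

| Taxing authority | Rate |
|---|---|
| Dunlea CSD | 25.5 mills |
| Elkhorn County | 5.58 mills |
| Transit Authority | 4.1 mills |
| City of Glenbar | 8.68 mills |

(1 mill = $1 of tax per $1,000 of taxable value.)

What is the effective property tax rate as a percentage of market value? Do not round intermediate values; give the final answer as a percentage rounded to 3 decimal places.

Assessed value = $372,000 × 0.599 = $222,828
Taxable value = $222,828 − $11,000 = $211,828
Dunlea CSD: $211,828 × 0.0255 = $5,401.614
Elkhorn County: $211,828 × 0.00558 = $1,182.00024
Transit Authority: $211,828 × 0.0041 = $868.4948
City of Glenbar: $211,828 × 0.00868 = $1,838.66704
Total tax = $9,290.77608
Effective rate = $9,290.77608 ÷ $372,000 = 2.498% of market value

2.498%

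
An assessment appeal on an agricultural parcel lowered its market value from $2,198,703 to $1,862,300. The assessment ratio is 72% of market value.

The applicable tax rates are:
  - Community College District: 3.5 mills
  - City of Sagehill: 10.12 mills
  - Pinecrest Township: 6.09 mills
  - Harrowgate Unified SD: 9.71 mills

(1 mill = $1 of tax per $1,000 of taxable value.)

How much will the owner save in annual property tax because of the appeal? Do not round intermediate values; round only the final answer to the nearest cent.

$7,125.82

Old assessed value = $2,198,703 × 0.72 = $1,583,066.16
New assessed value = $1,862,300 × 0.72 = $1,340,856
Combined rate = 0.0035 + 0.01012 + 0.00609 + 0.00971 = 0.02942
Old tax = $1,583,066.16 × 0.02942 = $46,573.8064272
New tax = $1,340,856 × 0.02942 = $39,447.98352
Reduction = $46,573.8064272 − $39,447.98352 = $7,125.8229072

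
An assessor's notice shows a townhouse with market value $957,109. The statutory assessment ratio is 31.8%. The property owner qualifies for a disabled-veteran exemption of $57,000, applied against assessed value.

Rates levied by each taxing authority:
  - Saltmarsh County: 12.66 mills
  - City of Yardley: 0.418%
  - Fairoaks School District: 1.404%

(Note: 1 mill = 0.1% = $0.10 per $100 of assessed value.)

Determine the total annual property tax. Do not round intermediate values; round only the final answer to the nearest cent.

Assessed value = $957,109 × 0.318 = $304,360.662
Taxable value = $304,360.662 − $57,000 = $247,360.662
Saltmarsh County: $247,360.662 × 0.01266 = $3,131.58598092
City of Yardley: $247,360.662 × 0.00418 = $1,033.96756716
Fairoaks School District: $247,360.662 × 0.01404 = $3,472.94369448
Total = $7,638.49724256

$7,638.50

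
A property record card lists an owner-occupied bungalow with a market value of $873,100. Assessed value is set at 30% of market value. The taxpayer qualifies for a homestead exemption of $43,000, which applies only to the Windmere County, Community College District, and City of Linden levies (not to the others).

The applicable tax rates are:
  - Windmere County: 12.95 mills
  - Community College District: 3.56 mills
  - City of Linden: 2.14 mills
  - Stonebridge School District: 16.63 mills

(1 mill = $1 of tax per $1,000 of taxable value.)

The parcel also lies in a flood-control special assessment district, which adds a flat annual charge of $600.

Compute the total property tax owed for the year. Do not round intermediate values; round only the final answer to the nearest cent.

Assessed value = $873,100 × 0.3 = $261,930
Windmere County: ($261,930 − $43,000) × 0.01295 = $218,930 × 0.01295 = $2,835.1435
Community College District: ($261,930 − $43,000) × 0.00356 = $218,930 × 0.00356 = $779.3908
City of Linden: ($261,930 − $43,000) × 0.00214 = $218,930 × 0.00214 = $468.5102
Stonebridge School District: $261,930 × 0.01663 = $4,355.8959
Levies subtotal = $8,438.9404
Total = $8,438.9404 + $600 = $9,038.9404

$9,038.94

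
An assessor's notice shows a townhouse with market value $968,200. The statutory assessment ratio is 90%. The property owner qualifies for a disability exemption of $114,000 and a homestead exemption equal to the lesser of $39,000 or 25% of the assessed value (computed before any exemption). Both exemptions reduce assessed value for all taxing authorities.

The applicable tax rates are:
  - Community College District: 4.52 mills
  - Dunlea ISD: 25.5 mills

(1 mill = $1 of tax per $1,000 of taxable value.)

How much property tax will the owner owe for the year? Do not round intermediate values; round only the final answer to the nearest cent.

Assessed value = $968,200 × 0.9 = $871,380
Homestead exemption = min($39,000, 25% × $871,380) = min($39,000, $217,845) = $39,000 (dollar cap binds)
Taxable value = $871,380 − $114,000 − $39,000 = $718,380
Community College District: $718,380 × 0.00452 = $3,247.0776
Dunlea ISD: $718,380 × 0.0255 = $18,318.69
Total = $21,565.7676

$21,565.77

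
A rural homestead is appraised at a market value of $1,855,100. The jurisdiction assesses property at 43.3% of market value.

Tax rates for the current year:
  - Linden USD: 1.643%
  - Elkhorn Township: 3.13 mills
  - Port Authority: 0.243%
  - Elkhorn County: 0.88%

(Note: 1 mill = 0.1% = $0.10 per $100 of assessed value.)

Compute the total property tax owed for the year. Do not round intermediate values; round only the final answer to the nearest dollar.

$24,732

Assessed value = $1,855,100 × 0.433 = $803,258.3
Linden USD: $803,258.3 × 0.01643 = $13,197.533869
Elkhorn Township: $803,258.3 × 0.00313 = $2,514.198479
Port Authority: $803,258.3 × 0.00243 = $1,951.917669
Elkhorn County: $803,258.3 × 0.0088 = $7,068.67304
Total = $24,732.323057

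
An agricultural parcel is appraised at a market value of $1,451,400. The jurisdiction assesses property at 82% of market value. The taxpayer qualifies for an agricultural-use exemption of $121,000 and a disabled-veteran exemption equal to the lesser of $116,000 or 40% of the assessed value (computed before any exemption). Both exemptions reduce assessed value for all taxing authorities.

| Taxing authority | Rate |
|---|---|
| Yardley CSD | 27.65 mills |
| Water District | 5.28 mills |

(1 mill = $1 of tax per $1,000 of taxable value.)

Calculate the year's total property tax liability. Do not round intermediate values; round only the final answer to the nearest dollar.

Assessed value = $1,451,400 × 0.82 = $1,190,148
Disabled-veteran exemption = min($116,000, 40% × $1,190,148) = min($116,000, $476,059.2) = $116,000 (dollar cap binds)
Taxable value = $1,190,148 − $121,000 − $116,000 = $953,148
Yardley CSD: $953,148 × 0.02765 = $26,354.5422
Water District: $953,148 × 0.00528 = $5,032.62144
Total = $31,387.16364

$31,387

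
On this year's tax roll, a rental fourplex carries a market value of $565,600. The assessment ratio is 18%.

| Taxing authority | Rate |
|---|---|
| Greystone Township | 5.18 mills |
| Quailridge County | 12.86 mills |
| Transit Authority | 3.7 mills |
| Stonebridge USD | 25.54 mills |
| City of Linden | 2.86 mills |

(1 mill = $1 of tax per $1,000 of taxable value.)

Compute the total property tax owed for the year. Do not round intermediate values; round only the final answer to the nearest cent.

Assessed value = $565,600 × 0.18 = $101,808
Greystone Township: $101,808 × 0.00518 = $527.36544
Quailridge County: $101,808 × 0.01286 = $1,309.25088
Transit Authority: $101,808 × 0.0037 = $376.6896
Stonebridge USD: $101,808 × 0.02554 = $2,600.17632
City of Linden: $101,808 × 0.00286 = $291.17088
Total = $527.36544 + $1,309.25088 + $376.6896 + $2,600.17632 + $291.17088 = $5,104.65312

$5,104.65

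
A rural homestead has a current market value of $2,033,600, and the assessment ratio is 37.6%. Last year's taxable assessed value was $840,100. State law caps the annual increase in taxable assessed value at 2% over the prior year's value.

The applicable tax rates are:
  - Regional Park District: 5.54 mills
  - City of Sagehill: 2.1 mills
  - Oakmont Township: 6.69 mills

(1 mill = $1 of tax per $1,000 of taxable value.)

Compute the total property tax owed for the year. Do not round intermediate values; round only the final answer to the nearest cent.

Uncapped assessed value = $2,033,600 × 0.376 = $764,633.6
Cap limit = $840,100 × 1.02 = $856,902
Taxable assessed value = min($764,633.6, $856,902) = $764,633.6 (cap does not bind)
Regional Park District: $764,633.6 × 0.00554 = $4,236.070144
City of Sagehill: $764,633.6 × 0.0021 = $1,605.73056
Oakmont Township: $764,633.6 × 0.00669 = $5,115.398784
Total = $10,957.199488

$10,957.20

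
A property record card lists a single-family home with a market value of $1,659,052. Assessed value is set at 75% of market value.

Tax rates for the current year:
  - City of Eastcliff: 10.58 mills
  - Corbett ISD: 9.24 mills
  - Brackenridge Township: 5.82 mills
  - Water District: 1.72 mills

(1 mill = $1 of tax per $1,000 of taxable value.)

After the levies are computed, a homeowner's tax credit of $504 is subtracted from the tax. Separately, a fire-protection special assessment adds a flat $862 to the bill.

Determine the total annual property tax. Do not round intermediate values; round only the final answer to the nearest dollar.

$34,402

Assessed value = $1,659,052 × 0.75 = $1,244,289
City of Eastcliff: $1,244,289 × 0.01058 = $13,164.57762
Corbett ISD: $1,244,289 × 0.00924 = $11,497.23036
Brackenridge Township: $1,244,289 × 0.00582 = $7,241.76198
Water District: $1,244,289 × 0.00172 = $2,140.17708
Levies subtotal = $34,043.74704
After credit = $34,043.74704 − $504 = $33,539.74704
Total = $33,539.74704 + $862 = $34,401.74704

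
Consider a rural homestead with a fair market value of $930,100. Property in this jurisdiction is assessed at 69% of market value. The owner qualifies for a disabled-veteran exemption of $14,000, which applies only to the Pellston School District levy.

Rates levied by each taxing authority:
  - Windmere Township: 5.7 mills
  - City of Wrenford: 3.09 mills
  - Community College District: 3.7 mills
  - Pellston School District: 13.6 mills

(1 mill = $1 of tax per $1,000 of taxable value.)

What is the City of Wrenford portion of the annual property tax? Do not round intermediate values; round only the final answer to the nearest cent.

$1,983.07

Assessed value = $930,100 × 0.69 = $641,769
City of Wrenford taxable value = $641,769 (exemption does not apply)
City of Wrenford levy = $641,769 × 0.00309 = $1,983.06621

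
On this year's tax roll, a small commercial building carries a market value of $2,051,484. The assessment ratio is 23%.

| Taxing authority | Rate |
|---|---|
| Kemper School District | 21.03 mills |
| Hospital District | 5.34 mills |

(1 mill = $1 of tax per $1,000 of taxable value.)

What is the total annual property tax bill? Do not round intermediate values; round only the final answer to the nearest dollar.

$12,442

Assessed value = $2,051,484 × 0.23 = $471,841.32
Kemper School District: $471,841.32 × 0.02103 = $9,922.8229596
Hospital District: $471,841.32 × 0.00534 = $2,519.6326488
Total = $9,922.8229596 + $2,519.6326488 = $12,442.4556084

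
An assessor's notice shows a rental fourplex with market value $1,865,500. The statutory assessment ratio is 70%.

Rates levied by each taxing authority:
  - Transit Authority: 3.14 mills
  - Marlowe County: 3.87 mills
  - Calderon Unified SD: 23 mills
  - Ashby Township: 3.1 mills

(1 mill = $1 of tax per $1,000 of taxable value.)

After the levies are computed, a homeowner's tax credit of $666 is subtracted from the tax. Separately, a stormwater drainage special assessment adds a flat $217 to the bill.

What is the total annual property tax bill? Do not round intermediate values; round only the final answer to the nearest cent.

Assessed value = $1,865,500 × 0.7 = $1,305,850
Transit Authority: $1,305,850 × 0.00314 = $4,100.369
Marlowe County: $1,305,850 × 0.00387 = $5,053.6395
Calderon Unified SD: $1,305,850 × 0.023 = $30,034.55
Ashby Township: $1,305,850 × 0.0031 = $4,048.135
Levies subtotal = $43,236.6935
After credit = $43,236.6935 − $666 = $42,570.6935
Total = $42,570.6935 + $217 = $42,787.6935

$42,787.69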